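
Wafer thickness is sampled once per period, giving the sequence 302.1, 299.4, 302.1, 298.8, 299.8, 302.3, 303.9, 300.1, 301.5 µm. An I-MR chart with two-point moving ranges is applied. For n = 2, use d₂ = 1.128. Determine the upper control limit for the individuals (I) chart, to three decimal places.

X̄ = (302.1 + 299.4 + 302.1 + 298.8 + 299.8 + 302.3 + 303.9 + 300.1 + 301.5) / 9 = 301.1111
Moving ranges: 2.7, 2.7, 3.3, 1.0, 2.5, 1.6, 3.8, 1.4; M̄R̄ = 19.0000 / 8 = 2.3750
UCL = X̄ + 3·M̄R̄/d₂ = 301.1111 + 3 × 2.3750 / 1.128 = 307.4276

307.428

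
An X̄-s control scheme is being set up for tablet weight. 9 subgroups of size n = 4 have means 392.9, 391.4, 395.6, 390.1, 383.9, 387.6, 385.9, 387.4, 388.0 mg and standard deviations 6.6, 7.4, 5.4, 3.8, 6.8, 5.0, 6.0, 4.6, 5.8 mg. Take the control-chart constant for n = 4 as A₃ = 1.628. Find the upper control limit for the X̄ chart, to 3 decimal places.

X̄̄ = (392.9 + 391.4 + 395.6 + 390.1 + 383.9 + 387.6 + 385.9 + 387.4 + 388.0) / 9 = 389.2000
s̄ = (6.6 + 7.4 + 5.4 + 3.8 + 6.8 + 5.0 + 6.0 + 4.6 + 5.8) / 9 = 5.7111
UCL = X̄̄ + A₃·s̄ = 389.2000 + 1.628 × 5.7111 = 398.4977

398.498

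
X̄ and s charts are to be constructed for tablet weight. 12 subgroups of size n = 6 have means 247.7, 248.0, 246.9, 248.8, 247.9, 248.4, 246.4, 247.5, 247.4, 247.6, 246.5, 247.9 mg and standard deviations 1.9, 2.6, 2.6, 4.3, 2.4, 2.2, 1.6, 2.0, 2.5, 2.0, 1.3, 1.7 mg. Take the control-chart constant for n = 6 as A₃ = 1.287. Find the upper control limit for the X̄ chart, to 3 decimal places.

250.490

X̄̄ = (247.7 + 248.0 + 246.9 + 248.8 + 247.9 + 248.4 + 246.4 + 247.5 + 247.4 + 247.6 + 246.5 + 247.9) / 12 = 247.5833
s̄ = (1.9 + 2.6 + 2.6 + 4.3 + 2.4 + 2.2 + 1.6 + 2.0 + 2.5 + 2.0 + 1.3 + 1.7) / 12 = 2.2583
UCL = X̄̄ + A₃·s̄ = 247.5833 + 1.287 × 2.2583 = 250.4898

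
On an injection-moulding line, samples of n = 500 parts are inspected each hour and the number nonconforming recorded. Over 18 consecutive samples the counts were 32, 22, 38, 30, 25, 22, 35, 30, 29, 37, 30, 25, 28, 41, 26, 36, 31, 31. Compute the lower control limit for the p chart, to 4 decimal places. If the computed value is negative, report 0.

0.0288

p̄ = Σdᵢ / (k·n) = 548 / (18 × 500) = 0.06089
LCL = p̄ − 3·√(p̄(1−p̄)/n) = 0.06089 − 3 × 0.01069 = 0.02881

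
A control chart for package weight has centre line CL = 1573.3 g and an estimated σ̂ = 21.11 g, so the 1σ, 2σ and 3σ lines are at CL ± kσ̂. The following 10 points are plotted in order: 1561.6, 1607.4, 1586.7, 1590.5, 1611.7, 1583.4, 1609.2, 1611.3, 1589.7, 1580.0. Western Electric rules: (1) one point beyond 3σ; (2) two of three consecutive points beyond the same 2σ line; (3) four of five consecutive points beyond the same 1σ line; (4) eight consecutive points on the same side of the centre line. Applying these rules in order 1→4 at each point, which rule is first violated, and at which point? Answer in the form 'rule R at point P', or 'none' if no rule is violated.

rule 4 at point 9

Zone of each point (C = within 1σ̂, B = 1σ̂–2σ̂, A = 2σ̂–3σ̂, * = beyond 3σ̂; sign = side of CL): 1:-C, 2:+B, 3:+C, 4:+C, 5:+B, 6:+C, 7:+B, 8:+B, 9:+C, 10:+C
Rule 4 (eight consecutive points on the same side of the centre line) is satisfied at point 9.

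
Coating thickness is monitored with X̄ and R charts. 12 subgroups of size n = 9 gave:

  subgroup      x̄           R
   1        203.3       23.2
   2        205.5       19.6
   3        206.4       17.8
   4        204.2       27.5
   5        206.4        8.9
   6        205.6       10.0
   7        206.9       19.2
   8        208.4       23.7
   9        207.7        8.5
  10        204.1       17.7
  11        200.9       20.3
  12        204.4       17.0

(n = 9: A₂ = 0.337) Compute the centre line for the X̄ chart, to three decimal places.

205.317

X̄̄ = (203.3 + 205.5 + 206.4 + 204.2 + 206.4 + 205.6 + 206.9 + 208.4 + 207.7 + 204.1 + 200.9 + 204.4) / 12 = 2463.8000 / 12 = 205.3167
CL = X̄̄ = 205.3167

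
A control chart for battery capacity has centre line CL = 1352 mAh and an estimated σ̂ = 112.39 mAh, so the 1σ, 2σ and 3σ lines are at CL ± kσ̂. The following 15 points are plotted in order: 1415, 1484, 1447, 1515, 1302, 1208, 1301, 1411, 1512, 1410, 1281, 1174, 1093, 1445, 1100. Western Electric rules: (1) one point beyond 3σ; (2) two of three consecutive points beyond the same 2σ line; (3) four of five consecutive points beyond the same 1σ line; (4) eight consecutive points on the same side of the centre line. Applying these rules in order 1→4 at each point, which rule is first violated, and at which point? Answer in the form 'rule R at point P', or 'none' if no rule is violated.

Zone of each point (C = within 1σ̂, B = 1σ̂–2σ̂, A = 2σ̂–3σ̂, * = beyond 3σ̂; sign = side of CL): 1:+C, 2:+B, 3:+C, 4:+B, 5:-C, 6:-B, 7:-C, 8:+C, 9:+B, 10:+C, 11:-C, 12:-B, 13:-A, 14:+C, 15:-A
Rule 2 (two of three consecutive points beyond the same 2σ limit) is satisfied at point 15.

rule 2 at point 15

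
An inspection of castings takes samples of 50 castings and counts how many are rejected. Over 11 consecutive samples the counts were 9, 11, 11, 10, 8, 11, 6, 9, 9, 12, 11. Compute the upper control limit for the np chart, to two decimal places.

18.12

p̄ = Σdᵢ / (k·n) = 107 / (11 × 50) = 0.19455
UCL = np̄ + 3·√(np̄(1−p̄)) = 9.7273 + 3 × √(9.7273×0.80545) = 9.7273 + 3 × 2.7991 = 18.1245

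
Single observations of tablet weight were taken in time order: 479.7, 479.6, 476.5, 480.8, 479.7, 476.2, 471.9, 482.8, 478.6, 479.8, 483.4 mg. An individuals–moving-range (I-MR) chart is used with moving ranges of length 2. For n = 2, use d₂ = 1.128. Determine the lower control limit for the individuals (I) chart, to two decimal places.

469.35

X̄ = (479.7 + 479.6 + 476.5 + 480.8 + 479.7 + 476.2 + 471.9 + 482.8 + 478.6 + 479.8 + 483.4) / 11 = 479.0000
Moving ranges: 0.1, 3.1, 4.3, 1.1, 3.5, 4.3, 10.9, 4.2, 1.2, 3.6; M̄R̄ = 36.3000 / 10 = 3.6300
LCL = X̄ − 3·M̄R̄/d₂ = 479.0000 − 3 × 3.6300 / 1.128 = 469.3457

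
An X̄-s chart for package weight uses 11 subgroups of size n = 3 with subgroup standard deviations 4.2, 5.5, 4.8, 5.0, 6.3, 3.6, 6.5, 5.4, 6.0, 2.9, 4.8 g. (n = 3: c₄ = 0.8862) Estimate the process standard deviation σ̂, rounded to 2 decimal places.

s̄ = (4.2 + 5.5 + 4.8 + 5.0 + 6.3 + 3.6 + 6.5 + 5.4 + 6.0 + 2.9 + 4.8) / 11 = 5.0000
σ̂ = s̄ / c₄ = 5.0000 / 0.8862 = 5.6421

5.64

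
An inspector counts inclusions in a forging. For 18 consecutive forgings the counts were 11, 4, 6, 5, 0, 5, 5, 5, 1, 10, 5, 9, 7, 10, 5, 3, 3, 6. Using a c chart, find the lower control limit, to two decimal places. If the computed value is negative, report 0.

c̄ = (11 + 4 + 6 + 5 + 0 + 5 + 5 + 5 + 1 + 10 + 5 + 9 + 7 + 10 + 5 + 3 + 3 + 6) / 18 = 100 / 18 = 5.5556
LCL = c̄ − 3√c̄ = 5.5556 − 3 × 2.3570 = -1.5155 → 0 (cannot be negative)

0.00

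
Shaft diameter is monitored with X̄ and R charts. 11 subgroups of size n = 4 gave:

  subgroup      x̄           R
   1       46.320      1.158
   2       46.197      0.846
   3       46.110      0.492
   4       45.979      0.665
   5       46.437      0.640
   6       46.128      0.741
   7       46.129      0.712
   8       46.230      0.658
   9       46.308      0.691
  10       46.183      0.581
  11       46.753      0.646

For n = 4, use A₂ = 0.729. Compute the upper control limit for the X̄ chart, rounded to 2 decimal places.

46.77

X̄̄ = (46.320 + 46.197 + 46.110 + 45.979 + 46.437 + 46.128 + 46.129 + 46.230 + 46.308 + 46.183 + 46.753) / 11 = 508.7740 / 11 = 46.2522
R̄ = (1.158 + 0.846 + 0.492 + 0.665 + 0.640 + 0.741 + 0.712 + 0.658 + 0.691 + 0.581 + 0.646) / 11 = 7.8300 / 11 = 0.7118
UCL = X̄̄ + A₂·R̄ = 46.2522 + 0.729 × 0.7118 = 46.7711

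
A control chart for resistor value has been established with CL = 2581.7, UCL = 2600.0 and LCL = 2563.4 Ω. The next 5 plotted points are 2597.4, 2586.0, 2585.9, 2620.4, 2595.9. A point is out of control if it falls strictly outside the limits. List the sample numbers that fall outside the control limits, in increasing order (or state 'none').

Compare each point to [2563.4, 2600.0]: sample 4 = 2620.4 > UCL.

4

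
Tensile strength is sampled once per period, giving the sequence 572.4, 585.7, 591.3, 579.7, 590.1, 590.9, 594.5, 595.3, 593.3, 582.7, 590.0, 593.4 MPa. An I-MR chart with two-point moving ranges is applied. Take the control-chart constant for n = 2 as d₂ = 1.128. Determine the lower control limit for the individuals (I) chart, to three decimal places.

X̄ = (572.4 + 585.7 + 591.3 + 579.7 + 590.1 + 590.9 + 594.5 + 595.3 + 593.3 + 582.7 + 590.0 + 593.4) / 12 = 588.2750
Moving ranges: 13.3, 5.6, 11.6, 10.4, 0.8, 3.6, 0.8, 2.0, 10.6, 7.3, 3.4; M̄R̄ = 69.4000 / 11 = 6.3091
LCL = X̄ − 3·M̄R̄/d₂ = 588.2750 − 3 × 6.3091 / 1.128 = 571.4955

571.496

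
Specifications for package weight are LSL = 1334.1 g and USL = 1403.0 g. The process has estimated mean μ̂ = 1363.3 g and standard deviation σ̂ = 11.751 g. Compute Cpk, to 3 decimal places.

Cpu = (USL − μ̂) / (3σ̂) = (1403.0 − 1363.3) / (3 × 11.751) = 1.1261; Cpl = (μ̂ − LSL) / (3σ̂) = (1363.3 − 1334.1) / (3 × 11.751) = 0.8283; Cpk = min(Cpu, Cpl) = 0.8283

0.828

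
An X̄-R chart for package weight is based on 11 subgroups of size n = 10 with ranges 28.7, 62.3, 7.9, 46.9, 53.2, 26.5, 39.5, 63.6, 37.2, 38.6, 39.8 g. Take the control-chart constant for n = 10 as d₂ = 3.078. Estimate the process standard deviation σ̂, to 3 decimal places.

13.119

R̄ = (28.7 + 62.3 + 7.9 + 46.9 + 53.2 + 26.5 + 39.5 + 63.6 + 37.2 + 38.6 + 39.8) / 11 = 40.3818
σ̂ = R̄ / d₂ = 40.3818 / 3.078 = 13.1195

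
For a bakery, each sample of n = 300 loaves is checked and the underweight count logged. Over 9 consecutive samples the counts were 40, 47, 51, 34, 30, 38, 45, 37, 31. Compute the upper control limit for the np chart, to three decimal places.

56.739

p̄ = Σdᵢ / (k·n) = 353 / (9 × 300) = 0.13074
UCL = np̄ + 3·√(np̄(1−p̄)) = 39.2222 + 3 × √(39.2222×0.86926) = 39.2222 + 3 × 5.8390 = 56.7393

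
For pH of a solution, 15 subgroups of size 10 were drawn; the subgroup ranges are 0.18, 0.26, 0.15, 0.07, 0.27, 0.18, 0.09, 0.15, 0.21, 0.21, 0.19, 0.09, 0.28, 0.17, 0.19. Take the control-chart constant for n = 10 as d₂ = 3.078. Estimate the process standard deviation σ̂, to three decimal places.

R̄ = (0.18 + 0.26 + 0.15 + 0.07 + 0.27 + 0.18 + 0.09 + 0.15 + 0.21 + 0.21 + 0.19 + 0.09 + 0.28 + 0.17 + 0.19) / 15 = 0.1793
σ̂ = R̄ / d₂ = 0.1793 / 3.078 = 0.0583

0.058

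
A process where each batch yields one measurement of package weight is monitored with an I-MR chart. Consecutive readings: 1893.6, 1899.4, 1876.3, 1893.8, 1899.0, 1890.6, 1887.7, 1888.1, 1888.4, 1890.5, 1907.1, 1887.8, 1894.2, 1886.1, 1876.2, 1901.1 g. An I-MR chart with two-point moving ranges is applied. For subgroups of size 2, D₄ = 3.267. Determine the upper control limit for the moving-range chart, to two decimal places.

Moving ranges: 5.8, 23.1, 17.5, 5.2, 8.4, 2.9, 0.4, 0.3, 2.1, 16.6, 19.3, 6.4, 8.1, 9.9, 24.9; M̄R̄ = 150.9000 / 15 = 10.0600
UCL_MR = D₄·M̄R̄ = 3.267 × 10.0600 = 32.8660

32.87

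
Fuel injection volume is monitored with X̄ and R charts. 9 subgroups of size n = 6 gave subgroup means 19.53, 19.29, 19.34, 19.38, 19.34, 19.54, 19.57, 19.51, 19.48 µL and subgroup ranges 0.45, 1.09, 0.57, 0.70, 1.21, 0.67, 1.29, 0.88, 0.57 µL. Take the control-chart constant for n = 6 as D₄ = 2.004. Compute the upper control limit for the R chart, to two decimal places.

R̄ = (0.45 + 1.09 + 0.57 + 0.70 + 1.21 + 0.67 + 1.29 + 0.88 + 0.57) / 9 = 7.4300 / 9 = 0.8256
UCL_R = D₄·R̄ = 2.004 × 0.8256 = 1.6544

1.65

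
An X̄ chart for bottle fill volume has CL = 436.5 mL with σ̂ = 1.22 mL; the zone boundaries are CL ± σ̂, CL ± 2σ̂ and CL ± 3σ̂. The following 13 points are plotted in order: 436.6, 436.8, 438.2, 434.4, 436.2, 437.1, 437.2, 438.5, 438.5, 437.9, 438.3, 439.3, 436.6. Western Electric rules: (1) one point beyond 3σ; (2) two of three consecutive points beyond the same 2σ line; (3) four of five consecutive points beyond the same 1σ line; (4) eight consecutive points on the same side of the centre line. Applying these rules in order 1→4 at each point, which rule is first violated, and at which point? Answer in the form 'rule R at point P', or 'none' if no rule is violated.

Zone of each point (C = within 1σ̂, B = 1σ̂–2σ̂, A = 2σ̂–3σ̂, * = beyond 3σ̂; sign = side of CL): 1:+C, 2:+C, 3:+B, 4:-B, 5:-C, 6:+C, 7:+C, 8:+B, 9:+B, 10:+B, 11:+B, 12:+A, 13:+C
Rule 3 (four of five consecutive points beyond the same 1σ limit) is satisfied at point 11.

rule 3 at point 11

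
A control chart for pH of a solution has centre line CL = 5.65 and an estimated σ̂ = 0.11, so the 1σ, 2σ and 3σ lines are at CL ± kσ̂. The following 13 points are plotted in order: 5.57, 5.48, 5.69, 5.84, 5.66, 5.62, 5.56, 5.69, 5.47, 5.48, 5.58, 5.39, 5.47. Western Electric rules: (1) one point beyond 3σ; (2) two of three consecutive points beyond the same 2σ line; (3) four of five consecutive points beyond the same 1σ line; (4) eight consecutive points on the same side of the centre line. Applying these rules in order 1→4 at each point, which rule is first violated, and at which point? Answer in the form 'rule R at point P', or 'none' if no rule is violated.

Zone of each point (C = within 1σ̂, B = 1σ̂–2σ̂, A = 2σ̂–3σ̂, * = beyond 3σ̂; sign = side of CL): 1:-C, 2:-B, 3:+C, 4:+B, 5:+C, 6:-C, 7:-C, 8:+C, 9:-B, 10:-B, 11:-C, 12:-A, 13:-B
Rule 3 (four of five consecutive points beyond the same 1σ limit) is satisfied at point 13.

rule 3 at point 13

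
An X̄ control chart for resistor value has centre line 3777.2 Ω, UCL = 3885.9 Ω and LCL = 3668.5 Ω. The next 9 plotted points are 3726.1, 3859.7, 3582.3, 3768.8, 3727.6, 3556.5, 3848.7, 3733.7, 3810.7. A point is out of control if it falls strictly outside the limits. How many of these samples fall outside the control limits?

2

Compare each point to [3668.5, 3885.9]: sample 3 = 3582.3 < LCL; sample 6 = 3556.5 < LCL.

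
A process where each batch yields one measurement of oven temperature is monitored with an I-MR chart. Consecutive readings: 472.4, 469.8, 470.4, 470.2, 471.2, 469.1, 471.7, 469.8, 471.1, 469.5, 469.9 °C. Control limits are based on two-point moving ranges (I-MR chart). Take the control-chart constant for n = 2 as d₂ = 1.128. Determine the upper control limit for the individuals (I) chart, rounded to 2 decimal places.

X̄ = (472.4 + 469.8 + 470.4 + 470.2 + 471.2 + 469.1 + 471.7 + 469.8 + 471.1 + 469.5 + 469.9) / 11 = 470.4636
Moving ranges: 2.6, 0.6, 0.2, 1.0, 2.1, 2.6, 1.9, 1.3, 1.6, 0.4; M̄R̄ = 14.3000 / 10 = 1.4300
UCL = X̄ + 3·M̄R̄/d₂ = 470.4636 + 3 × 1.4300 / 1.128 = 474.2668

474.27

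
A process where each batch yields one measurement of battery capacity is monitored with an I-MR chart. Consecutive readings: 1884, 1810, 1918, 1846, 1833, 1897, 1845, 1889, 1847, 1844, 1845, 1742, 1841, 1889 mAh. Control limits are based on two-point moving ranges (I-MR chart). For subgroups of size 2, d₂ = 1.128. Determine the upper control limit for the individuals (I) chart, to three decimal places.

2000.056

X̄ = (1884 + 1810 + 1918 + 1846 + 1833 + 1897 + 1845 + 1889 + 1847 + 1844 + 1845 + 1742 + 1841 + 1889) / 14 = 1852.1429
Moving ranges: 74, 108, 72, 13, 64, 52, 44, 42, 3, 1, 103, 99, 48; M̄R̄ = 723.0000 / 13 = 55.6154
UCL = X̄ + 3·M̄R̄/d₂ = 1852.1429 + 3 × 55.6154 / 1.128 = 2000.0561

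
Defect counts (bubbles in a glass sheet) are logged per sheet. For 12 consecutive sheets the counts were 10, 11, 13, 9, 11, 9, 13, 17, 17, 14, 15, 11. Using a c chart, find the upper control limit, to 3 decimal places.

c̄ = (10 + 11 + 13 + 9 + 11 + 9 + 13 + 17 + 17 + 14 + 15 + 11) / 12 = 150 / 12 = 12.5000
UCL = c̄ + 3√c̄ = 12.5000 + 3 × √12.5000 = 12.5000 + 3 × 3.5355 = 23.1066

23.107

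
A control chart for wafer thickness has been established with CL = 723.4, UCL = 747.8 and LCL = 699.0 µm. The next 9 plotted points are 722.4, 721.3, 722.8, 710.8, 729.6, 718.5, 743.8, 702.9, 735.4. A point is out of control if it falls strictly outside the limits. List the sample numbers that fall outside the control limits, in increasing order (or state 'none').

All 9 points lie within [699.0, 747.8].

none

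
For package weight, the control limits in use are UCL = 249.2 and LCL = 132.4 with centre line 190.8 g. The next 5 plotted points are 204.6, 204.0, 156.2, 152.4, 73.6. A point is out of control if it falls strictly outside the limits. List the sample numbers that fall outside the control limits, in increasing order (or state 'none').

5

Compare each point to [132.4, 249.2]: sample 5 = 73.6 < LCL.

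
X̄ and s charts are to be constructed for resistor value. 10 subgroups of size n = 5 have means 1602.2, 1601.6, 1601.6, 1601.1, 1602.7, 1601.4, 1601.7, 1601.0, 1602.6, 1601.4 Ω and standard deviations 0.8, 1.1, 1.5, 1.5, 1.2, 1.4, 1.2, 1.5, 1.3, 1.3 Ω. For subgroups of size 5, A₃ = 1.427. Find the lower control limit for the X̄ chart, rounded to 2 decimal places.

1599.90

X̄̄ = (1602.2 + 1601.6 + 1601.6 + 1601.1 + 1602.7 + 1601.4 + 1601.7 + 1601.0 + 1602.6 + 1601.4) / 10 = 1601.7300
s̄ = (0.8 + 1.1 + 1.5 + 1.5 + 1.2 + 1.4 + 1.2 + 1.5 + 1.3 + 1.3) / 10 = 1.2800
LCL = X̄̄ − A₃·s̄ = 1601.7300 − 1.427 × 1.2800 = 1599.9034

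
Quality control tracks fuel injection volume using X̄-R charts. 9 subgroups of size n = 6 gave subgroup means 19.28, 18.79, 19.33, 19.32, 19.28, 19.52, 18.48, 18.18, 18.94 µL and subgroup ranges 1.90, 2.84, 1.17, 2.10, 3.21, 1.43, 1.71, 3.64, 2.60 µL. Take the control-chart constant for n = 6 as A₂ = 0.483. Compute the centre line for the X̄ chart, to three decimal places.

19.013

X̄̄ = (19.28 + 18.79 + 19.33 + 19.32 + 19.28 + 19.52 + 18.48 + 18.18 + 18.94) / 9 = 171.1200 / 9 = 19.0133
CL = X̄̄ = 19.0133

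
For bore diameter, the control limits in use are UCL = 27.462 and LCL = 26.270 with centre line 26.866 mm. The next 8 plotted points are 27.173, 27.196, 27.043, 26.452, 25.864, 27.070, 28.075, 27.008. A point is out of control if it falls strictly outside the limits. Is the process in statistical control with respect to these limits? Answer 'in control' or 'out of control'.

out of control

Compare each point to [26.270, 27.462]: sample 5 = 25.864 < LCL; sample 7 = 28.075 > UCL.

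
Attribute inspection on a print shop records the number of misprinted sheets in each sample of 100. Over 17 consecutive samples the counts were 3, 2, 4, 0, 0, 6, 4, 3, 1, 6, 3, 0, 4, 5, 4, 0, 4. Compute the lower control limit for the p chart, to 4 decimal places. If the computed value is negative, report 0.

p̄ = Σdᵢ / (k·n) = 49 / (17 × 100) = 0.02882
LCL = p̄ − 3·√(p̄(1−p̄)/n) = 0.02882 − 3 × 0.01673 = -0.02137 → 0 (negative, so LCL = 0)

0.0000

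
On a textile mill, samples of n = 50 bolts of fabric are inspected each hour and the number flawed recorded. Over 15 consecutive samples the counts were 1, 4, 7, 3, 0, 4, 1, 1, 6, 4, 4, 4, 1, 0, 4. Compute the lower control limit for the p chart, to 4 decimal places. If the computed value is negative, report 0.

0.0000

p̄ = Σdᵢ / (k·n) = 44 / (15 × 50) = 0.05867
LCL = p̄ − 3·√(p̄(1−p̄)/n) = 0.05867 − 3 × 0.03323 = -0.04104 → 0 (negative, so LCL = 0)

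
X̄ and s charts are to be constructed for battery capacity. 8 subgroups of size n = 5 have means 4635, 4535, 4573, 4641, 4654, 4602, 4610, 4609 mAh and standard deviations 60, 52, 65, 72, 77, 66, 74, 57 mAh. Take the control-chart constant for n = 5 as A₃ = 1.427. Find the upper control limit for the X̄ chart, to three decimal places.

4700.665

X̄̄ = (4635 + 4535 + 4573 + 4641 + 4654 + 4602 + 4610 + 4609) / 8 = 4607.3750
s̄ = (60 + 52 + 65 + 72 + 77 + 66 + 74 + 57) / 8 = 65.3750
UCL = X̄̄ + A₃·s̄ = 4607.3750 + 1.427 × 65.3750 = 4700.6651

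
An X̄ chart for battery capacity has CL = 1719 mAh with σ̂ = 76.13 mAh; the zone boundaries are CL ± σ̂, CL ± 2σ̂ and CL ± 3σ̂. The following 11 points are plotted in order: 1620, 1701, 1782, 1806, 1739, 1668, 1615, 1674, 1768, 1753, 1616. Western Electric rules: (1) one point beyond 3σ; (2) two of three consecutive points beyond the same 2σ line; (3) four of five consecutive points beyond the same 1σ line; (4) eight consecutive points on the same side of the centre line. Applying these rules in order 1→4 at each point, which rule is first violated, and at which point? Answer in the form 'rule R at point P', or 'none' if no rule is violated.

none

Zone of each point (C = within 1σ̂, B = 1σ̂–2σ̂, A = 2σ̂–3σ̂, * = beyond 3σ̂; sign = side of CL): 1:-B, 2:-C, 3:+C, 4:+B, 5:+C, 6:-C, 7:-B, 8:-C, 9:+C, 10:+C, 11:-B
No rule fires across all 11 points.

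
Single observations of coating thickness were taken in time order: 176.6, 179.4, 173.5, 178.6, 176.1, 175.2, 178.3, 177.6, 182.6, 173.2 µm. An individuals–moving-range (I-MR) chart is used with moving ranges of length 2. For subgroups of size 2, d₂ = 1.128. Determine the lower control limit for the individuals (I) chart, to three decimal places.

166.649

X̄ = (176.6 + 179.4 + 173.5 + 178.6 + 176.1 + 175.2 + 178.3 + 177.6 + 182.6 + 173.2) / 10 = 177.1100
Moving ranges: 2.8, 5.9, 5.1, 2.5, 0.9, 3.1, 0.7, 5.0, 9.4; M̄R̄ = 35.4000 / 9 = 3.9333
LCL = X̄ − 3·M̄R̄/d₂ = 177.1100 − 3 × 3.9333 / 1.128 = 166.6490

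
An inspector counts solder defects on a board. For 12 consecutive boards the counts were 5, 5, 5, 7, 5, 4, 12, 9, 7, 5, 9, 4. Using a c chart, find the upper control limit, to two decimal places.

c̄ = (5 + 5 + 5 + 7 + 5 + 4 + 12 + 9 + 7 + 5 + 9 + 4) / 12 = 77 / 12 = 6.4167
UCL = c̄ + 3√c̄ = 6.4167 + 3 × √6.4167 = 6.4167 + 3 × 2.5331 = 14.0160

14.02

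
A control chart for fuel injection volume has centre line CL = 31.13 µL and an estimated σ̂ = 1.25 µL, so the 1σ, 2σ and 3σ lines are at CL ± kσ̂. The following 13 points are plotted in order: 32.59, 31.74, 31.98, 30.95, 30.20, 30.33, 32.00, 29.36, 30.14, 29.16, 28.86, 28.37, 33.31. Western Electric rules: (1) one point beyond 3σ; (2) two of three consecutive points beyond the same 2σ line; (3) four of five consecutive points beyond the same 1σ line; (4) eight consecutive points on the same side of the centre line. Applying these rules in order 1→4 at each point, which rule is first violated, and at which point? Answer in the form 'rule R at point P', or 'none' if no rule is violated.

rule 3 at point 12

Zone of each point (C = within 1σ̂, B = 1σ̂–2σ̂, A = 2σ̂–3σ̂, * = beyond 3σ̂; sign = side of CL): 1:+B, 2:+C, 3:+C, 4:-C, 5:-C, 6:-C, 7:+C, 8:-B, 9:-C, 10:-B, 11:-B, 12:-A, 13:+B
Rule 3 (four of five consecutive points beyond the same 1σ limit) is satisfied at point 12.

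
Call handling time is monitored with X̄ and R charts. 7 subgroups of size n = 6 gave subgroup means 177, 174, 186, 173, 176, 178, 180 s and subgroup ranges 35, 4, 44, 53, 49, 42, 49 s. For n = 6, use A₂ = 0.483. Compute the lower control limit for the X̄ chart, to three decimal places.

X̄̄ = (177 + 174 + 186 + 173 + 176 + 178 + 180) / 7 = 1244.0000 / 7 = 177.7143
R̄ = (35 + 4 + 44 + 53 + 49 + 42 + 49) / 7 = 276.0000 / 7 = 39.4286
LCL = X̄̄ − A₂·R̄ = 177.7143 − 0.483 × 39.4286 = 158.6703

158.670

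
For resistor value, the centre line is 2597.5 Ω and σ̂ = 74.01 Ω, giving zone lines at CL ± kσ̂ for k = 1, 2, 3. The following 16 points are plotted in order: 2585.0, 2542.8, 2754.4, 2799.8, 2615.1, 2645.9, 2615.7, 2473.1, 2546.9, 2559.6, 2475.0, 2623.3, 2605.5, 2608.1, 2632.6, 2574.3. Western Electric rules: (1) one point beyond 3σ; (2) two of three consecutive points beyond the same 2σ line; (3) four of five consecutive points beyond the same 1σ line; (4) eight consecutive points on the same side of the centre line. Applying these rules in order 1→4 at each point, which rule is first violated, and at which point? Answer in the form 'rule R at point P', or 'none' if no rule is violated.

rule 2 at point 4

Zone of each point (C = within 1σ̂, B = 1σ̂–2σ̂, A = 2σ̂–3σ̂, * = beyond 3σ̂; sign = side of CL): 1:-C, 2:-C, 3:+A, 4:+A, 5:+C, 6:+C, 7:+C, 8:-B, 9:-C, 10:-C, 11:-B, 12:+C, 13:+C, 14:+C, 15:+C, 16:-C
Rule 2 (two of three consecutive points beyond the same 2σ limit) is satisfied at point 4.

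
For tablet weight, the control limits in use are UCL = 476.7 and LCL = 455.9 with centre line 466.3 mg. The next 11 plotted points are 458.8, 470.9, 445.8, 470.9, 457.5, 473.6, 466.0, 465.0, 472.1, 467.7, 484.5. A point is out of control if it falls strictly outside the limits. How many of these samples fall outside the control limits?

Compare each point to [455.9, 476.7]: sample 3 = 445.8 < LCL; sample 11 = 484.5 > UCL.

2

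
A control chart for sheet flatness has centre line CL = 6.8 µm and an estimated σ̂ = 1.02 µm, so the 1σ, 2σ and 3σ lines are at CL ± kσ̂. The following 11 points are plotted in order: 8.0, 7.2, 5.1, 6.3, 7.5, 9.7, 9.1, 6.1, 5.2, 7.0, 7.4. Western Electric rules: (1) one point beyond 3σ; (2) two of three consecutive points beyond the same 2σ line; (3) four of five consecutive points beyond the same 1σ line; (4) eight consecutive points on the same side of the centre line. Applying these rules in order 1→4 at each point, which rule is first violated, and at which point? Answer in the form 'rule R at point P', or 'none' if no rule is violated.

Zone of each point (C = within 1σ̂, B = 1σ̂–2σ̂, A = 2σ̂–3σ̂, * = beyond 3σ̂; sign = side of CL): 1:+B, 2:+C, 3:-B, 4:-C, 5:+C, 6:+A, 7:+A, 8:-C, 9:-B, 10:+C, 11:+C
Rule 2 (two of three consecutive points beyond the same 2σ limit) is satisfied at point 7.

rule 2 at point 7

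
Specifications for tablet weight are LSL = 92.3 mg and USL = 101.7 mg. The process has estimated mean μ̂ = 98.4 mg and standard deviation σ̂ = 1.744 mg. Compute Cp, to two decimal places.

Cp = (USL − LSL) / (6σ̂) = (101.7 − 92.3) / (6 × 1.744) = 9.4000 / 10.4640 = 0.8983

0.90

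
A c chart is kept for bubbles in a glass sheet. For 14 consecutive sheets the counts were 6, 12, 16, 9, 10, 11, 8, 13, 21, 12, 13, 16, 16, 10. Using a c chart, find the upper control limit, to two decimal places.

22.90

c̄ = (6 + 12 + 16 + 9 + 10 + 11 + 8 + 13 + 21 + 12 + 13 + 16 + 16 + 10) / 14 = 173 / 14 = 12.3571
UCL = c̄ + 3√c̄ = 12.3571 + 3 × √12.3571 = 12.3571 + 3 × 3.5153 = 22.9030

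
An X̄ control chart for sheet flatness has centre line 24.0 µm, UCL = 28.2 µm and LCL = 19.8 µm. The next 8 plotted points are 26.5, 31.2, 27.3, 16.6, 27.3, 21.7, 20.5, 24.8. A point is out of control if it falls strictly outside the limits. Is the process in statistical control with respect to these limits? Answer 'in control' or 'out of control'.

Compare each point to [19.8, 28.2]: sample 2 = 31.2 > UCL; sample 4 = 16.6 < LCL.

out of control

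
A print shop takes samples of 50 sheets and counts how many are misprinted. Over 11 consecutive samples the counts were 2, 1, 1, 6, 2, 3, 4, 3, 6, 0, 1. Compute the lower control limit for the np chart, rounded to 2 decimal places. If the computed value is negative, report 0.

p̄ = Σdᵢ / (k·n) = 29 / (11 × 50) = 0.05273
LCL = np̄ − 3·√(np̄(1−p̄)) = 2.6364 − 3 × 1.5803 = -2.1045 → 0 (negative, so LCL = 0)

0.00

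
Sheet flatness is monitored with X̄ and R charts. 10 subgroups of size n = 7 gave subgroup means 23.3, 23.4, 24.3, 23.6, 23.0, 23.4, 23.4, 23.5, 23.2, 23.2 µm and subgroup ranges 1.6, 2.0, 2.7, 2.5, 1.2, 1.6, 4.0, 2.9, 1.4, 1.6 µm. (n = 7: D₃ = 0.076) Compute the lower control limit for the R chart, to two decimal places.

R̄ = (1.6 + 2.0 + 2.7 + 2.5 + 1.2 + 1.6 + 4.0 + 2.9 + 1.4 + 1.6) / 10 = 21.5000 / 10 = 2.1500
LCL_R = D₃·R̄ = 0.076 × 2.1500 = 0.1634

0.16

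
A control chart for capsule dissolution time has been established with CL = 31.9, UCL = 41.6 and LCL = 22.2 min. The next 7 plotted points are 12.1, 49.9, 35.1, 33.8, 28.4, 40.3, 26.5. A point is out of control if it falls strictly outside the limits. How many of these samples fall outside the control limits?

2

Compare each point to [22.2, 41.6]: sample 1 = 12.1 < LCL; sample 2 = 49.9 > UCL.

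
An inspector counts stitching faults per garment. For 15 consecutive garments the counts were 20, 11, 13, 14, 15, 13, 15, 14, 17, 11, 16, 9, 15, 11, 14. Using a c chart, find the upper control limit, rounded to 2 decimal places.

25.04

c̄ = (20 + 11 + 13 + 14 + 15 + 13 + 15 + 14 + 17 + 11 + 16 + 9 + 15 + 11 + 14) / 15 = 208 / 15 = 13.8667
UCL = c̄ + 3√c̄ = 13.8667 + 3 × √13.8667 = 13.8667 + 3 × 3.7238 = 25.0381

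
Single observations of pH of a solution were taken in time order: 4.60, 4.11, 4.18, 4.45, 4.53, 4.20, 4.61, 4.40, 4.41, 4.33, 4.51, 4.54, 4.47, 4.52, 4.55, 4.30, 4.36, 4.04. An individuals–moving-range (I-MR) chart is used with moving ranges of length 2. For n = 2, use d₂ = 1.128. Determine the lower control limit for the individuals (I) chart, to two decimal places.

X̄ = (4.60 + 4.11 + 4.18 + 4.45 + 4.53 + 4.20 + 4.61 + 4.40 + 4.41 + 4.33 + 4.51 + 4.54 + 4.47 + 4.52 + 4.55 + 4.30 + 4.36 + 4.04) / 18 = 4.3950
Moving ranges: 0.49, 0.07, 0.27, 0.08, 0.33, 0.41, 0.21, 0.01, 0.08, 0.18, 0.03, 0.07, 0.05, 0.03, 0.25, 0.06, 0.32; M̄R̄ = 2.9400 / 17 = 0.1729
LCL = X̄ − 3·M̄R̄/d₂ = 4.3950 − 3 × 0.1729 / 1.128 = 3.9351

3.94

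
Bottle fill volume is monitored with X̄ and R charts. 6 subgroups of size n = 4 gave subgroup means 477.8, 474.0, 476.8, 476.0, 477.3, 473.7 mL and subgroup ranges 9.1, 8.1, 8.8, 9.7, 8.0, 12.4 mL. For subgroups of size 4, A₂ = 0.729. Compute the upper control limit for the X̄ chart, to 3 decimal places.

X̄̄ = (477.8 + 474.0 + 476.8 + 476.0 + 477.3 + 473.7) / 6 = 2855.6000 / 6 = 475.9333
R̄ = (9.1 + 8.1 + 8.8 + 9.7 + 8.0 + 12.4) / 6 = 56.1000 / 6 = 9.3500
UCL = X̄̄ + A₂·R̄ = 475.9333 + 0.729 × 9.3500 = 482.7495

482.749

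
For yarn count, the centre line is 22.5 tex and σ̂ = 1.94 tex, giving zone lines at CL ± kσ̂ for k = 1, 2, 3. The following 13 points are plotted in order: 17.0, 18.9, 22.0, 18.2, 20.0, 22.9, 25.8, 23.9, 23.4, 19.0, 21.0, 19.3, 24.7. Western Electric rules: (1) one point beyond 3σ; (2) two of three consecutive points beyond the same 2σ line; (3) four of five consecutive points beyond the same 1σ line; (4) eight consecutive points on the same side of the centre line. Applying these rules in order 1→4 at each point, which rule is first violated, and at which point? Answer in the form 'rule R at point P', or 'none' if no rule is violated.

Zone of each point (C = within 1σ̂, B = 1σ̂–2σ̂, A = 2σ̂–3σ̂, * = beyond 3σ̂; sign = side of CL): 1:-A, 2:-B, 3:-C, 4:-A, 5:-B, 6:+C, 7:+B, 8:+C, 9:+C, 10:-B, 11:-C, 12:-B, 13:+B
Rule 3 (four of five consecutive points beyond the same 1σ limit) is satisfied at point 5.

rule 3 at point 5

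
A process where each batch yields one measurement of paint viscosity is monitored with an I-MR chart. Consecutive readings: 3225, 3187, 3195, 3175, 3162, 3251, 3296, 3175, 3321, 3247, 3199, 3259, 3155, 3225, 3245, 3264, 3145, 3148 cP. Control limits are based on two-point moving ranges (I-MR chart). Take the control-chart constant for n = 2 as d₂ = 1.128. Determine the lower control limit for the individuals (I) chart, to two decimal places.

X̄ = (3225 + 3187 + 3195 + 3175 + 3162 + 3251 + 3296 + 3175 + 3321 + 3247 + 3199 + 3259 + 3155 + 3225 + 3245 + 3264 + 3145 + 3148) / 18 = 3215.2222
Moving ranges: 38, 8, 20, 13, 89, 45, 121, 146, 74, 48, 60, 104, 70, 20, 19, 119, 3; M̄R̄ = 997.0000 / 17 = 58.6471
LCL = X̄ − 3·M̄R̄/d₂ = 3215.2222 − 3 × 58.6471 / 1.128 = 3059.2460

3059.25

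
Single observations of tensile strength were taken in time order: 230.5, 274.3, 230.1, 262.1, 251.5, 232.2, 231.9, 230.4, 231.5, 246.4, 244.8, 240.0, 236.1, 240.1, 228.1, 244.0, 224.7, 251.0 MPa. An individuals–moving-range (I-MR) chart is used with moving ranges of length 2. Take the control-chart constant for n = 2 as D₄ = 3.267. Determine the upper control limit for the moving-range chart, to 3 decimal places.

49.101

Moving ranges: 43.8, 44.2, 32.0, 10.6, 19.3, 0.3, 1.5, 1.1, 14.9, 1.6, 4.8, 3.9, 4.0, 12.0, 15.9, 19.3, 26.3; M̄R̄ = 255.5000 / 17 = 15.0294
UCL_MR = D₄·M̄R̄ = 3.267 × 15.0294 = 49.1011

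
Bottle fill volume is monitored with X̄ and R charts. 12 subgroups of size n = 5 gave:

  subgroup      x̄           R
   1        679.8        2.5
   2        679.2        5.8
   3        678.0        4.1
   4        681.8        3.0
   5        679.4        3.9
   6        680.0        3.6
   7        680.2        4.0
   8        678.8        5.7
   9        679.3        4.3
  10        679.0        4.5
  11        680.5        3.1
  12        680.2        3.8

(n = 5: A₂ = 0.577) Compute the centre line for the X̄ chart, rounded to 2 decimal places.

679.68

X̄̄ = (679.8 + 679.2 + 678.0 + 681.8 + 679.4 + 680.0 + 680.2 + 678.8 + 679.3 + 679.0 + 680.5 + 680.2) / 12 = 8156.2000 / 12 = 679.6833
CL = X̄̄ = 679.6833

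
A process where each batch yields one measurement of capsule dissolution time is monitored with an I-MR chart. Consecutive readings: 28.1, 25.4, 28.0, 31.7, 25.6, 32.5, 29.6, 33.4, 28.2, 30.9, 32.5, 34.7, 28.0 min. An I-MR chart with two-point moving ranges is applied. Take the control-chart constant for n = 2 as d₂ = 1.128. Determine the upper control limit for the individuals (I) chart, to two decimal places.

X̄ = (28.1 + 25.4 + 28.0 + 31.7 + 25.6 + 32.5 + 29.6 + 33.4 + 28.2 + 30.9 + 32.5 + 34.7 + 28.0) / 13 = 29.8923
Moving ranges: 2.7, 2.6, 3.7, 6.1, 6.9, 2.9, 3.8, 5.2, 2.7, 1.6, 2.2, 6.7; M̄R̄ = 47.1000 / 12 = 3.9250
UCL = X̄ + 3·M̄R̄/d₂ = 29.8923 + 3 × 3.9250 / 1.128 = 40.3311

40.33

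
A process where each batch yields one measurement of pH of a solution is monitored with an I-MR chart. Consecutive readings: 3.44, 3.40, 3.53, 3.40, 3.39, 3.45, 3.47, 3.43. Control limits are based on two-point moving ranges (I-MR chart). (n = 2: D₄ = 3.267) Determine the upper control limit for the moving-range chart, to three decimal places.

0.201

Moving ranges: 0.04, 0.13, 0.13, 0.01, 0.06, 0.02, 0.04; M̄R̄ = 0.4300 / 7 = 0.0614
UCL_MR = D₄·M̄R̄ = 3.267 × 0.0614 = 0.2007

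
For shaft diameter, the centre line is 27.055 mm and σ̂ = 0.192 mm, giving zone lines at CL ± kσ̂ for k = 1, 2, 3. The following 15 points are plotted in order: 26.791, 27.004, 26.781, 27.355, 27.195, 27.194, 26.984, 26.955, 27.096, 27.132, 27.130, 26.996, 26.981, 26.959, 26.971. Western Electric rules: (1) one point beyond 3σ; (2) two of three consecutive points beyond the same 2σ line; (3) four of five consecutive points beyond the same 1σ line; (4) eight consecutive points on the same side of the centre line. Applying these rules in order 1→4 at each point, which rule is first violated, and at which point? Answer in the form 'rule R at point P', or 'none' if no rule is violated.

none

Zone of each point (C = within 1σ̂, B = 1σ̂–2σ̂, A = 2σ̂–3σ̂, * = beyond 3σ̂; sign = side of CL): 1:-B, 2:-C, 3:-B, 4:+B, 5:+C, 6:+C, 7:-C, 8:-C, 9:+C, 10:+C, 11:+C, 12:-C, 13:-C, 14:-C, 15:-C
No rule fires across all 15 points.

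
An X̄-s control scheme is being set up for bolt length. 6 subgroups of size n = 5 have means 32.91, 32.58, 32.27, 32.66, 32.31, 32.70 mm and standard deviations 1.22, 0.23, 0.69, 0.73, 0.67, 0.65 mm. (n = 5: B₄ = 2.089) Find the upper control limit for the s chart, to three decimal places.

1.459

s̄ = (1.22 + 0.23 + 0.69 + 0.73 + 0.67 + 0.65) / 6 = 0.6983
UCL_s = B₄·s̄ = 2.089 × 0.6983 = 1.4588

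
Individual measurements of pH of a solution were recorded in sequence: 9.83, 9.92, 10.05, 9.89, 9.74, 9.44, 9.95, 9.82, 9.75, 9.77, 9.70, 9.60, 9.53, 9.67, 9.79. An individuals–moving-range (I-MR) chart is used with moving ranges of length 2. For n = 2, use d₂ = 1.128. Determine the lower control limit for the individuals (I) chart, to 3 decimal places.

X̄ = (9.83 + 9.92 + 10.05 + 9.89 + 9.74 + 9.44 + 9.95 + 9.82 + 9.75 + 9.77 + 9.70 + 9.60 + 9.53 + 9.67 + 9.79) / 15 = 9.7633
Moving ranges: 0.09, 0.13, 0.16, 0.15, 0.30, 0.51, 0.13, 0.07, 0.02, 0.07, 0.10, 0.07, 0.14, 0.12; M̄R̄ = 2.0600 / 14 = 0.1471
LCL = X̄ − 3·M̄R̄/d₂ = 9.7633 − 3 × 0.1471 / 1.128 = 9.3720

9.372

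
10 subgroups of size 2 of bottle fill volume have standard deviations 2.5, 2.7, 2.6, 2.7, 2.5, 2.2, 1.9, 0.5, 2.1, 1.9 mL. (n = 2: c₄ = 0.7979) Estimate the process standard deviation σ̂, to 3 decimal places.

s̄ = (2.5 + 2.7 + 2.6 + 2.7 + 2.5 + 2.2 + 1.9 + 0.5 + 2.1 + 1.9) / 10 = 2.1600
σ̂ = s̄ / c₄ = 2.1600 / 0.7979 = 2.7071

2.707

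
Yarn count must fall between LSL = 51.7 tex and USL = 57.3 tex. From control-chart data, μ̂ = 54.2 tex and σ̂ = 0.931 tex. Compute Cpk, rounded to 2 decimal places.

Cpu = (USL − μ̂) / (3σ̂) = (57.3 − 54.2) / (3 × 0.931) = 1.1099; Cpl = (μ̂ − LSL) / (3σ̂) = (54.2 − 51.7) / (3 × 0.931) = 0.8951; Cpk = min(Cpu, Cpl) = 0.8951

0.90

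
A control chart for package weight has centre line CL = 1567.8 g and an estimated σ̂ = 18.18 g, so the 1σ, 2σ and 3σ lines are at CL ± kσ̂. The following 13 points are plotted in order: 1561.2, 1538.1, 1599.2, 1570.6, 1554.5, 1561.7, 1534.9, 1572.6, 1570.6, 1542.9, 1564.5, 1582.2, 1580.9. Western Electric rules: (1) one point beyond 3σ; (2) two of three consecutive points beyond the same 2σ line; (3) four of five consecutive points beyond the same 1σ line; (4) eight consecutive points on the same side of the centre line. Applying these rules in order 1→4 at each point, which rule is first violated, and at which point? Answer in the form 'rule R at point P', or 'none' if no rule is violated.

none

Zone of each point (C = within 1σ̂, B = 1σ̂–2σ̂, A = 2σ̂–3σ̂, * = beyond 3σ̂; sign = side of CL): 1:-C, 2:-B, 3:+B, 4:+C, 5:-C, 6:-C, 7:-B, 8:+C, 9:+C, 10:-B, 11:-C, 12:+C, 13:+C
No rule fires across all 13 points.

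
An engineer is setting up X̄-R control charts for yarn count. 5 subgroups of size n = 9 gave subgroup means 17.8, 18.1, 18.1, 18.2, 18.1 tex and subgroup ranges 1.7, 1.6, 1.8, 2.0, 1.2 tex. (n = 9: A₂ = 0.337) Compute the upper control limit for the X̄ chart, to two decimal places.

18.62

X̄̄ = (17.8 + 18.1 + 18.1 + 18.2 + 18.1) / 5 = 90.3000 / 5 = 18.0600
R̄ = (1.7 + 1.6 + 1.8 + 2.0 + 1.2) / 5 = 8.3000 / 5 = 1.6600
UCL = X̄̄ + A₂·R̄ = 18.0600 + 0.337 × 1.6600 = 18.6194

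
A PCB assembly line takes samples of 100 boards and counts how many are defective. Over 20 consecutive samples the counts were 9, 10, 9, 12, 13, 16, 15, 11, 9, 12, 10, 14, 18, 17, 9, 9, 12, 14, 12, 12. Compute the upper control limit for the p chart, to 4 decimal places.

0.2195

p̄ = Σdᵢ / (k·n) = 243 / (20 × 100) = 0.12150
UCL = p̄ + 3·√(p̄(1−p̄)/n) = 0.12150 + 3 × √(0.12150×0.87850/100) = 0.12150 + 3 × 0.03267 = 0.21951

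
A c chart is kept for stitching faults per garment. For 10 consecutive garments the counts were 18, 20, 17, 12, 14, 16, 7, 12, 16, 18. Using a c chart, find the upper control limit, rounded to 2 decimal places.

26.62

c̄ = (18 + 20 + 17 + 12 + 14 + 16 + 7 + 12 + 16 + 18) / 10 = 150 / 10 = 15.0000
UCL = c̄ + 3√c̄ = 15.0000 + 3 × √15.0000 = 15.0000 + 3 × 3.8730 = 26.6190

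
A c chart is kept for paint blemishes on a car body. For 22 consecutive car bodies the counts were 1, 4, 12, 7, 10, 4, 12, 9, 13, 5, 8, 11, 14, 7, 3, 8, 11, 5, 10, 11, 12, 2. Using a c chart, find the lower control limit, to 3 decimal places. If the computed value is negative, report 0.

0.000

c̄ = (1 + 4 + 12 + 7 + 10 + 4 + 12 + 9 + 13 + 5 + 8 + 11 + 14 + 7 + 3 + 8 + 11 + 5 + 10 + 11 + 12 + 2) / 22 = 179 / 22 = 8.1364
LCL = c̄ − 3√c̄ = 8.1364 − 3 × 2.8524 = -0.4209 → 0 (cannot be negative)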